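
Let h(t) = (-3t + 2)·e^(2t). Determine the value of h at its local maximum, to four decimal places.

2.0934

By the product rule, h'(t) = (-6t + 1)·e^(2t). Since e^(2t) > 0, the only critical point is t = 1/6.
h''(1/6) has the same sign as -6 < 0, so this is a local maximum.
h(1/6) = (3/2)·e^(1/3) ≈ 2.0934.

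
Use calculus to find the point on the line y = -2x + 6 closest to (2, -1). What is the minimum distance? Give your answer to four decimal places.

1.3416

Minimize D(x)^2 = (x - 2)^2 + (-2x + 7)^2.
d/dx[D^2] = 2(x - 2) + 2·(-2)·(-2x + 7) = 0 ⇒ x = 16/5.
Then y = -2/5 and the distance is √(9/5) ≈ 1.3416.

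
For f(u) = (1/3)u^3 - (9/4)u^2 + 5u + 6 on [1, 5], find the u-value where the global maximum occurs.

5

f'(u) = u^2 - (9/2)u + 5, which vanishes at u = 2 and u = 5/2.
Compare values at every candidate in [1, 5]: f(1) = 109/12, f(2) = 29/3, f(5/2) = 463/48, f(5) = 197/12.
So the maximum is f(5) = 197/12.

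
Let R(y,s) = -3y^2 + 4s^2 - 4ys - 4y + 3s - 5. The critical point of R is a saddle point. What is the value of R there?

∂R/∂y = -6y - 4s - 4 = 0 and ∂R/∂s = -4y + 8s + 3 = 0, so (y, s) = (-5/16, -17/32).
The Hessian has R_{yy} = -6, R_{ss} = 8, R_{ys} = -4, giving D = -64 < 0, so the point is a saddle point.
R(-5/16, -17/32) = -331/64.

-331/64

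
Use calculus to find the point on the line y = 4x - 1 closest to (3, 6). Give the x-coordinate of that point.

Minimize D(x)^2 = (x - 3)^2 + (4x - 7)^2.
d/dx[D^2] = 2(x - 3) + 2·4·(4x - 7) = 0 ⇒ x = 31/17.
Then y = 107/17 and the distance is √(25/17) ≈ 1.2127.

31/17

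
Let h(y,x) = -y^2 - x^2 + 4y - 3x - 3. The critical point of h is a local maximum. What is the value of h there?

13/4

∂h/∂y = -2y + 4 = 0 and ∂h/∂x = -2x - 3 = 0, so (y, x) = (2, -3/2).
The Hessian has h_{yy} = -2, h_{xx} = -2, h_{yx} = 0, giving D = 4 > 0 with h_{yy} < 0, so the point is a local maximum.
h(2, -3/2) = 13/4.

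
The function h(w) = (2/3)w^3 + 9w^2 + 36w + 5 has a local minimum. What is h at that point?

-40

Critical points: h'(w) = 2w^2 + 18w + 36 vanishes at w = -6, -3.
Since h''(w) = 4w + 18, we get h''(-6) = -6 < 0 ⇒ local maximum; h''(-3) = 6 > 0 ⇒ local minimum.
The local minimum is h(-3) = -40.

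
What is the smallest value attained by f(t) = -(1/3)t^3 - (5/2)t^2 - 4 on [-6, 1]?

The derivative is -t^2 - 5t, which vanishes at t = -5 and t = 0.
Evaluating at the critical points and endpoints: f(-6) = -22, f(-5) = -149/6, f(0) = -4, f(1) = -41/6.
Hence the absolute minimum is -149/6 at t = -5.

-149/6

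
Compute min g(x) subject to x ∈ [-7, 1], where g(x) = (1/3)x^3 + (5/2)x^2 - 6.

g'(x) = x^2 + 5x, which vanishes at x = -5 and x = 0.
Candidates: g(-7) = 13/6, g(-5) = 89/6, g(0) = -6, g(1) = -19/6.
So the minimum is g(0) = -6.

-6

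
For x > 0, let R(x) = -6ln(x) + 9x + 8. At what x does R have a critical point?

2/3

R'(x) = -6/x + 9 = 0 gives x = 2/3.
R''(x) = 6/x², which is positive for x > 0, so this is a local minimum.
R(2/3) = -6·ln(2/3) + 6 + 8 ≈ 16.4328.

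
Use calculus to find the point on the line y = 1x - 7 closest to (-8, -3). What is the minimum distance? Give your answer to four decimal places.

Minimize D(x)^2 = (x + 8)^2 + (x - 4)^2.
d/dx[D^2] = 2(x + 8) + 2·1·(x - 4) = 0 ⇒ x = -2.
Then y = -9 and the distance is √(72) ≈ 8.4853.

8.4853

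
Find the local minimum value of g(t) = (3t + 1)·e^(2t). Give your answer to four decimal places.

-0.2833

Differentiating with the product rule gives g'(t) = (6t + 5)·e^(2t). Since e^(2t) > 0, the only critical point is t = -5/6.
g''(-5/6) has the same sign as 6 > 0, so this is a local minimum.
g(-5/6) = (-3/2)·e^(-5/3) ≈ -0.2833.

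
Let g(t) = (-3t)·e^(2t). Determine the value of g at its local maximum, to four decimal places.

0.5518

g'(t) = (-3)·e^(2t) + (-3t)·2·e^(2t) = (-6t - 3)·e^(2t). Since e^(2t) > 0, the only critical point is t = -1/2.
g''(-1/2) has the same sign as -6 < 0, so this is a local maximum.
g(-1/2) = (3/2)·e^(-1) ≈ 0.5518.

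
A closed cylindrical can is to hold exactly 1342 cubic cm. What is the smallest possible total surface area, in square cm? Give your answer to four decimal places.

673.5185

With radius r and height h, πr²h = 1342 so h = 1342/(πr²), and S(r) = 2πr² + 2πrh = 2πr² + 2·1342/r.
S'(r) = 4πr − 2·1342/r² = 0 ⇒ r³ = 1342/(2π), so r ≈ 5.9776 and h = 2r ≈ 11.9551.
S''(r) = 4π + 4·1342/r³ > 0, so this is the minimum; S ≈ 673.5185.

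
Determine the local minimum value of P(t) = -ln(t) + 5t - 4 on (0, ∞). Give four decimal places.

P'(t) = -1/t + 5 = 0 gives t = 1/5.
P''(t) = 1/t², which is positive for t > 0, so this is a local minimum.
P(1/5) = -1·ln(1/5) + 1 - 4 ≈ -1.3906.

-1.3906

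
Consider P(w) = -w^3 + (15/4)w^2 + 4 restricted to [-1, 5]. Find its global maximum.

P'(w) = -3w^2 + (15/2)w, which vanishes at w = 0 and w = 5/2.
Candidates: P(-1) = 35/4,  P(0) = 4,  P(5/2) = 189/16,  P(5) = -109/4.
Hence the absolute maximum is 189/16 at w = 5/2.

189/16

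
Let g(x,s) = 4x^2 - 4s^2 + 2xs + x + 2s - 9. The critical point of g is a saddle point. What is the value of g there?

-151/17

∂g/∂x = 8x + 2s + 1 = 0 and ∂g/∂s = 2x - 8s + 2 = 0, so (x, s) = (-3/17, 7/34).
The Hessian has g_{xx} = 8, g_{ss} = -8, g_{xs} = 2, giving D = -68 < 0, so the point is a saddle point.
g(-3/17, 7/34) = -151/17.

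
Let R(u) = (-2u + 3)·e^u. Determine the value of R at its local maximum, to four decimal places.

Differentiating with the product rule gives R'(u) = (-2u + 1)·e^u. Since e^u > 0, the only critical point is u = 1/2.
R''(1/2) has the same sign as -2 < 0, so this is a local maximum.
R(1/2) = (2)·e^(1/2) ≈ 3.2974.

3.2974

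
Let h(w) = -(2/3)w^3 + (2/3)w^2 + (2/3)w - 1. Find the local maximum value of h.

h'(w) = -2w^2 + (4/3)w + 2/3 = 0 at w = -1/3, 1.
h''(w) = -4w + 4/3. h''(-1/3) = 8/3 > 0 ⇒ local minimum; h''(1) = -8/3 < 0 ⇒ local maximum.
Thus h has its local maximum at w = 1, with value -1/3.

-1/3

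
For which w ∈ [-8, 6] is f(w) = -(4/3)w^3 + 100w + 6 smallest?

-5

f'(w) = -4w^2 + 100, which vanishes at w = -5 and w = 5.
Compare values at every candidate in [-8, 6]: f(-8) = -334/3,  f(-5) = -982/3,  f(5) = 1018/3,  f(6) = 318.
Hence the absolute minimum is -982/3 at w = -5.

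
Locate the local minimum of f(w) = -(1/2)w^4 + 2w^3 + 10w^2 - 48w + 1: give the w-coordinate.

2

Critical points: f'(w) = -2w^3 + 6w^2 + 20w - 48 vanishes at w = -3, 2, 4.
f''(w) = -6w^2 + 12w + 20. f''(-3) = -70 < 0 ⇒ local maximum; f''(2) = 20 > 0 ⇒ local minimum; f''(4) = -28 < 0 ⇒ local maximum.
The local minimum is f(2) = -47.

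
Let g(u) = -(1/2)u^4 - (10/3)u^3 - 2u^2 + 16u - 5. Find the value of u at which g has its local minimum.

Critical points: g'(u) = -2u^3 - 10u^2 - 4u + 16 vanishes at u = -4, -2, 1.
Second-derivative test with g''(u) = -6u^2 - 20u - 4: g''(-4) = -20 < 0 ⇒ local maximum; g''(-2) = 12 > 0 ⇒ local minimum; g''(1) = -30 < 0 ⇒ local maximum.
So the local minimum value is g(-2) = -79/3.

-2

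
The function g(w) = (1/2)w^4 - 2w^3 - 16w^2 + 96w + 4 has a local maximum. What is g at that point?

g'(w) = 2w^3 - 6w^2 - 32w + 96. Setting g'(w) = 0 gives w ∈ {-4, 3, 4}.
g''(w) = 6w^2 - 12w - 32. g''(-4) = 112 > 0 ⇒ local minimum; g''(3) = -14 < 0 ⇒ local maximum; g''(4) = 16 > 0 ⇒ local minimum.
Thus g has its local maximum at w = 3, with value 269/2.

269/2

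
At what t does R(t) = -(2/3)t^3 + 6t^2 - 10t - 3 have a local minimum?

1

R'(t) = -2t^2 + 12t - 10. Setting R'(t) = 0 gives t ∈ {1, 5}.
Since R''(t) = -4t + 12, we get R''(1) = 8 > 0 ⇒ local minimum; R''(5) = -8 < 0 ⇒ local maximum.
Thus R has its local minimum at t = 1, with value -23/3.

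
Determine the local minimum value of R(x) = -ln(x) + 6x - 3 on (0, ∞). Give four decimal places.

R'(x) = -1/x + 6 = 0 gives x = 1/6.
R''(x) = 1/x², which is positive for x > 0, so this is a local minimum.
R(1/6) = -1·ln(1/6) + 1 - 3 ≈ -0.2082.

-0.2082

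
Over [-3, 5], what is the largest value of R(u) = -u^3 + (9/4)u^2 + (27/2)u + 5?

Differentiating, R'(u) = -3u^2 + (9/2)u + 27/2; which vanishes at u = -3/2 and u = 3.
Compare values at every candidate in [-3, 5]: R(-3) = 47/4,  R(-3/2) = -109/16,  R(3) = 155/4,  R(5) = 15/4.
The maximum over the interval is 155/4, attained at u = 3.

155/4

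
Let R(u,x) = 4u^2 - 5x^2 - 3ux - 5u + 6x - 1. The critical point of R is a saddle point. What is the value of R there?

-160/89

∂R/∂u = 8u - 3x - 5 = 0 and ∂R/∂x = -3u - 10x + 6 = 0, so (u, x) = (68/89, 33/89).
The Hessian has R_{uu} = 8, R_{xx} = -10, R_{ux} = -3, giving D = -89 < 0, so the point is a saddle point.
R(68/89, 33/89) = -160/89.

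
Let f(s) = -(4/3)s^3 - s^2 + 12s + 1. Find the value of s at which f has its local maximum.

3/2

f'(s) = -4s^2 - 2s + 12 = 0 at s = -2, 3/2.
Since f''(s) = -8s - 2, we get f''(-2) = 14 > 0 ⇒ local minimum; f''(3/2) = -14 < 0 ⇒ local maximum.
So the local maximum value is f(3/2) = 49/4.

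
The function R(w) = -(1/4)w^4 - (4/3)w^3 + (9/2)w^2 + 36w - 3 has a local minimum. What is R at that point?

-219/4

R'(w) = -w^3 - 4w^2 + 9w + 36 = 0 at w = -4, -3, 3.
Since R''(w) = -3w^2 - 8w + 9, we get R''(-4) = -7 < 0 ⇒ local maximum; R''(-3) = 6 > 0 ⇒ local minimum; R''(3) = -42 < 0 ⇒ local maximum.
The local minimum is R(-3) = -219/4.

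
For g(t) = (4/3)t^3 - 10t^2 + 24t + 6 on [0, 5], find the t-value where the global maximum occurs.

5

Differentiating, g'(t) = 4t^2 - 20t + 24; which vanishes at t = 2 and t = 3.
Candidates: g(0) = 6; g(2) = 74/3; g(3) = 24; g(5) = 128/3.
So the maximum is g(5) = 128/3.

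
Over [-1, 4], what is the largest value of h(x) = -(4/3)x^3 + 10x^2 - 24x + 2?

112/3

h'(x) = -4x^2 + 20x - 24, which vanishes at x = 2 and x = 3.
Candidates: h(-1) = 112/3; h(2) = -50/3; h(3) = -16; h(4) = -58/3.
Hence the absolute maximum is 112/3 at x = -1.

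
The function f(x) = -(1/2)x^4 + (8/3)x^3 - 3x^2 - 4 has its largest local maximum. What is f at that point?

1/2

f'(x) = -2x^3 + 8x^2 - 6x. Setting f'(x) = 0 gives x ∈ {0, 1, 3}.
Second-derivative test with f''(x) = -6x^2 + 16x - 6: f''(0) = -6 < 0 ⇒ local maximum; f''(1) = 4 > 0 ⇒ local minimum; f''(3) = -12 < 0 ⇒ local maximum.
Thus f has its largest local maximum at x = 3, with value 1/2.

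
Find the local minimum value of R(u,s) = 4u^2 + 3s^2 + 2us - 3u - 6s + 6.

∂R/∂u = 8u + 2s - 3 = 0 and ∂R/∂s = 2u + 6s - 6 = 0, so (u, s) = (3/22, 21/22).
The Hessian has R_{uu} = 8, R_{ss} = 6, R_{us} = 2, giving D = 44 > 0 with R_{uu} > 0, so the point is a local minimum.
R(3/22, 21/22) = 129/44.

129/44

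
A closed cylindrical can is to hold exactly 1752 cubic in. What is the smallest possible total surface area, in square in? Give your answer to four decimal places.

804.5208

With radius r and height h, πr²h = 1752 so h = 1752/(πr²), and S(r) = 2πr² + 2πrh = 2πr² + 2·1752/r.
S'(r) = 4πr − 2·1752/r² = 0 ⇒ r³ = 1752/(2π), so r ≈ 6.5331 and h = 2r ≈ 13.0662.
S''(r) = 4π + 4·1752/r³ > 0, so this is the minimum; S ≈ 804.5208.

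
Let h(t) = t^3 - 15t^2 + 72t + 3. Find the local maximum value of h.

115

Critical points: h'(t) = 3t^2 - 30t + 72 vanishes at t = 4, 6.
Second-derivative test with h''(t) = 6t - 30: h''(4) = -6 < 0 ⇒ local maximum; h''(6) = 6 > 0 ⇒ local minimum.
So the local maximum value is h(4) = 115.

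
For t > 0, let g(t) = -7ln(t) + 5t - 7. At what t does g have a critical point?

g'(t) = -7/t + 5 = 0 gives t = 7/5.
g''(t) = 7/t², which is positive for t > 0, so this is a local minimum.
g(7/5) = -7·ln(7/5) + 7 - 7 ≈ -2.3553.

7/5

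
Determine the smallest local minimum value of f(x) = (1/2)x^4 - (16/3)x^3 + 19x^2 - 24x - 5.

f'(x) = 2x^3 - 16x^2 + 38x - 24 = 0 at x = 1, 3, 4.
Second-derivative test with f''(x) = 6x^2 - 32x + 38: f''(1) = 12 > 0 ⇒ local minimum; f''(3) = -4 < 0 ⇒ local maximum; f''(4) = 6 > 0 ⇒ local minimum.
Thus f has its smallest local minimum at x = 1, with value -89/6.

-89/6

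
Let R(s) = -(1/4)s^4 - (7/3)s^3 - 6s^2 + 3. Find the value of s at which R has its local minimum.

R'(s) = -s^3 - 7s^2 - 12s. Setting R'(s) = 0 gives s ∈ {-4, -3, 0}.
Second-derivative test with R''(s) = -3s^2 - 14s - 12: R''(-4) = -4 < 0 ⇒ local maximum; R''(-3) = 3 > 0 ⇒ local minimum; R''(0) = -12 < 0 ⇒ local maximum.
Thus R has its local minimum at s = -3, with value -33/4.

-3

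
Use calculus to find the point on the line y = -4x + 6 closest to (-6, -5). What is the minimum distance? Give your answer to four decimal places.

Minimize D(x)^2 = (x + 6)^2 + (-4x + 11)^2.
d/dx[D^2] = 2(x + 6) + 2·(-4)·(-4x + 11) = 0 ⇒ x = 38/17.
Then y = -50/17 and the distance is √(1225/17) ≈ 8.4887.

8.4887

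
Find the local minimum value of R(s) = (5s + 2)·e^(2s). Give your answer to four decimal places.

-0.4132

Differentiating with the product rule gives R'(s) = (10s + 9)·e^(2s). Since e^(2s) > 0, the only critical point is s = -9/10.
R''(-9/10) has the same sign as 10 > 0, so this is a local minimum.
R(-9/10) = (-5/2)·e^(-9/5) ≈ -0.4132.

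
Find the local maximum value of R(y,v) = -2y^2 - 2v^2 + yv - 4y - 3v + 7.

167/15

∂R/∂y = -4y + v - 4 = 0 and ∂R/∂v = y - 4v - 3 = 0, so (y, v) = (-19/15, -16/15).
The Hessian has R_{yy} = -4, R_{vv} = -4, R_{yv} = 1, giving D = 15 > 0 with R_{yy} < 0, so the point is a local maximum.
R(-19/15, -16/15) = 167/15.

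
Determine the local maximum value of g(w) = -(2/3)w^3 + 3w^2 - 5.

Critical points: g'(w) = -2w^2 + 6w vanishes at w = 0, 3.
g''(w) = -4w + 6. g''(0) = 6 > 0 ⇒ local minimum; g''(3) = -6 < 0 ⇒ local maximum.
The local maximum is g(3) = 4.

4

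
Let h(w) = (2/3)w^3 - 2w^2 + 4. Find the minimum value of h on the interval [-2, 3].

-28/3

Differentiating, h'(w) = 2w^2 - 4w; which vanishes at w = 0 and w = 2.
Evaluating at the critical points and endpoints: h(-2) = -28/3; h(0) = 4; h(2) = 4/3; h(3) = 4.
Hence the absolute minimum is -28/3 at w = -2.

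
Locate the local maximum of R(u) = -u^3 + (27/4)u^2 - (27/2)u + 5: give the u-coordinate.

3

Critical points: R'(u) = -3u^2 + (27/2)u - 27/2 vanishes at u = 3/2, 3.
Since R''(u) = -6u + 27/2, we get R''(3/2) = 9/2 > 0 ⇒ local minimum; R''(3) = -9/2 < 0 ⇒ local maximum.
Thus R has its local maximum at u = 3, with value -7/4.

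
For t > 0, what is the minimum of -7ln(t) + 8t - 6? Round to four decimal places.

1.9347

P'(t) = -7/t + 8 = 0 gives t = 7/8.
P''(t) = 7/t², which is positive for t > 0, so this is a local minimum.
P(7/8) = -7·ln(7/8) + 7 - 6 ≈ 1.9347.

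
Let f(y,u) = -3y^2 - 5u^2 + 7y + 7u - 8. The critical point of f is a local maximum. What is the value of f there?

∂f/∂y = -6y + 7 = 0 and ∂f/∂u = -10u + 7 = 0, so (y, u) = (7/6, 7/10).
The Hessian has f_{yy} = -6, f_{uu} = -10, f_{yu} = 0, giving D = 60 > 0 with f_{yy} < 0, so the point is a local maximum.
f(7/6, 7/10) = -22/15.

-22/15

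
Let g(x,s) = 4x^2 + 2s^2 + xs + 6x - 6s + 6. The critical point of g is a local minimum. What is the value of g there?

∂g/∂x = 8x + s + 6 = 0 and ∂g/∂s = x + 4s - 6 = 0, so (x, s) = (-30/31, 54/31).
The Hessian has g_{xx} = 8, g_{ss} = 4, g_{xs} = 1, giving D = 31 > 0 with g_{xx} > 0, so the point is a local minimum.
g(-30/31, 54/31) = -66/31.

-66/31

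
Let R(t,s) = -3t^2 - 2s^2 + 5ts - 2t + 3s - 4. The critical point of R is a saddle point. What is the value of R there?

∂R/∂t = -6t + 5s - 2 = 0 and ∂R/∂s = 5t - 4s + 3 = 0, so (t, s) = (-7, -8).
The Hessian has R_{tt} = -6, R_{ss} = -4, R_{ts} = 5, giving D = -1 < 0, so the point is a saddle point.
R(-7, -8) = -9.

-9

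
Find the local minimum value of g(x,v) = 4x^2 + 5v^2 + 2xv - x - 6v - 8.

-745/76

∂g/∂x = 8x + 2v - 1 = 0 and ∂g/∂v = 2x + 10v - 6 = 0, so (x, v) = (-1/38, 23/38).
The Hessian has g_{xx} = 8, g_{vv} = 10, g_{xv} = 2, giving D = 76 > 0 with g_{xx} > 0, so the point is a local minimum.
g(-1/38, 23/38) = -745/76.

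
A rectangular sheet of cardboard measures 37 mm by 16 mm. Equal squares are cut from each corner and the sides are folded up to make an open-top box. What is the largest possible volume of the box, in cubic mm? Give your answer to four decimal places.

With cut size x, the volume is V(x) = x(37 − 2x)(16 − 2x) for 0 < x < 8.
V'(x) = 12x^2 − 212x + 592. Setting V'(x) = 0 gives x ≈ 3.4766 (the root in (0, 8)).
V''(x) = 24x − 212 is negative there, so this is the maximum; V ≈ 945.0351.

945.0351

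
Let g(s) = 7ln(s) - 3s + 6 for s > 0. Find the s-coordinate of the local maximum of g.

7/3

g'(s) = 7/s − 3 = 0 gives s = 7/3.
g''(s) = -7/s², which is negative for s > 0, so this is a local maximum.
g(7/3) = 7·ln(7/3) - 7 + 6 ≈ 4.9311.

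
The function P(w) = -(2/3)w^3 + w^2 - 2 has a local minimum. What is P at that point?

-2

P'(w) = -2w^2 + 2w. Setting P'(w) = 0 gives w ∈ {0, 1}.
P''(w) = -4w + 2. P''(0) = 2 > 0 ⇒ local minimum; P''(1) = -2 < 0 ⇒ local maximum.
Thus P has its local minimum at w = 0, with value -2.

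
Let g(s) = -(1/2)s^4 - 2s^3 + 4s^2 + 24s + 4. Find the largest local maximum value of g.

Critical points: g'(s) = -2s^3 - 6s^2 + 8s + 24 vanishes at s = -3, -2, 2.
Since g''(s) = -6s^2 - 12s + 8, we get g''(-3) = -10 < 0 ⇒ local maximum; g''(-2) = 8 > 0 ⇒ local minimum; g''(2) = -40 < 0 ⇒ local maximum.
The largest local maximum is g(2) = 44.

44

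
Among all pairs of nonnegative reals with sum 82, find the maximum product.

1681

With x + y = 82, the product is P(x) = x(82 − x).
P'(x) = 82 − 2x = 0 gives x = 41; P'' = −2 < 0, so this is the maximum.
P = 41·41 = 1681.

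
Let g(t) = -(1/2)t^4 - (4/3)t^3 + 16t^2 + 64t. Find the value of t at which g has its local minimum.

-2

Critical points: g'(t) = -2t^3 - 4t^2 + 32t + 64 vanishes at t = -4, -2, 4.
Since g''(t) = -6t^2 - 8t + 32, we get g''(-4) = -32 < 0 ⇒ local maximum; g''(-2) = 24 > 0 ⇒ local minimum; g''(4) = -96 < 0 ⇒ local maximum.
The local minimum is g(-2) = -184/3.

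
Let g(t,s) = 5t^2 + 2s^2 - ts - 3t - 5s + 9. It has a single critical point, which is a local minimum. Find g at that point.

193/39

∂g/∂t = 10t - s - 3 = 0 and ∂g/∂s = -t + 4s - 5 = 0, so (t, s) = (17/39, 53/39).
The Hessian has g_{tt} = 10, g_{ss} = 4, g_{ts} = -1, giving D = 39 > 0 with g_{tt} > 0, so the point is a local minimum.
g(17/39, 53/39) = 193/39.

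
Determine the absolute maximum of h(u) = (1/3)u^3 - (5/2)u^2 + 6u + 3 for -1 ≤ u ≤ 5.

h'(u) = u^2 - 5u + 6, which vanishes at u = 2 and u = 3.
Candidates: h(-1) = -35/6,  h(2) = 23/3,  h(3) = 15/2,  h(5) = 73/6.
Hence the absolute maximum is 73/6 at u = 5.

73/6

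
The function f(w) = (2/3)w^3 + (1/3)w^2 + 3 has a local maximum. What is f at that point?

Critical points: f'(w) = 2w^2 + (2/3)w vanishes at w = -1/3, 0.
Since f''(w) = 4w + 2/3, we get f''(-1/3) = -2/3 < 0 ⇒ local maximum; f''(0) = 2/3 > 0 ⇒ local minimum.
So the local maximum value is f(-1/3) = 244/81.

244/81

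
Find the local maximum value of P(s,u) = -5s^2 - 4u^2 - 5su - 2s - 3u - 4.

∂P/∂s = -10s - 5u - 2 = 0 and ∂P/∂u = -5s - 8u - 3 = 0, so (s, u) = (-1/55, -4/11).
The Hessian has P_{ss} = -10, P_{uu} = -8, P_{su} = -5, giving D = 55 > 0 with P_{ss} < 0, so the point is a local maximum.
P(-1/55, -4/11) = -189/55.

-189/55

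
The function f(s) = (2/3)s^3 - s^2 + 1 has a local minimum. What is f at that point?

f'(s) = 2s^2 - 2s = 0 at s = 0, 1.
Second-derivative test with f''(s) = 4s - 2: f''(0) = -2 < 0 ⇒ local maximum; f''(1) = 2 > 0 ⇒ local minimum.
The local minimum is f(1) = 2/3.

2/3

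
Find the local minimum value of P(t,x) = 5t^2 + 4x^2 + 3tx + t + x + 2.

136/71

∂P/∂t = 10t + 3x + 1 = 0 and ∂P/∂x = 3t + 8x + 1 = 0, so (t, x) = (-5/71, -7/71).
The Hessian has P_{tt} = 10, P_{xx} = 8, P_{tx} = 3, giving D = 71 > 0 with P_{tt} > 0, so the point is a local minimum.
P(-5/71, -7/71) = 136/71.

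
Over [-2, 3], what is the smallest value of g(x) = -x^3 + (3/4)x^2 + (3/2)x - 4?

-79/4

g'(x) = -3x^2 + (3/2)x + 3/2, which vanishes at x = -1/2 and x = 1.
Candidates: g(-2) = 4, g(-1/2) = -71/16, g(1) = -11/4, g(3) = -79/4.
So the minimum is g(3) = -79/4.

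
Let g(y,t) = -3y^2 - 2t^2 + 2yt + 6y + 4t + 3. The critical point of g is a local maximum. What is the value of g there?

57/5

∂g/∂y = -6y + 2t + 6 = 0 and ∂g/∂t = 2y - 4t + 4 = 0, so (y, t) = (8/5, 9/5).
The Hessian has g_{yy} = -6, g_{tt} = -4, g_{yt} = 2, giving D = 20 > 0 with g_{yy} < 0, so the point is a local maximum.
g(8/5, 9/5) = 57/5.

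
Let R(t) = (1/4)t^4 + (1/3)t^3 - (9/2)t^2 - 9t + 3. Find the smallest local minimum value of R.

Critical points: R'(t) = t^3 + t^2 - 9t - 9 vanishes at t = -3, -1, 3.
Second-derivative test with R''(t) = 3t^2 + 2t - 9: R''(-3) = 12 > 0 ⇒ local minimum; R''(-1) = -8 < 0 ⇒ local maximum; R''(3) = 24 > 0 ⇒ local minimum.
So the smallest local minimum value is R(3) = -141/4.

-141/4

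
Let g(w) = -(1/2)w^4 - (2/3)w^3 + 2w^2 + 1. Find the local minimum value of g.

1

g'(w) = -2w^3 - 2w^2 + 4w = 0 at w = -2, 0, 1.
Since g''(w) = -6w^2 - 4w + 4, we get g''(-2) = -12 < 0 ⇒ local maximum; g''(0) = 4 > 0 ⇒ local minimum; g''(1) = -6 < 0 ⇒ local maximum.
So the local minimum value is g(0) = 1.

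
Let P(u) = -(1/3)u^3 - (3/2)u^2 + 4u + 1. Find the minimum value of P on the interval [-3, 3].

Differentiating, P'(u) = -u^2 - 3u + 4; whose only zero in [-3, 3] is u = 1.
Evaluating at the critical points and endpoints: P(-3) = -31/2; P(1) = 19/6; P(3) = -19/2.
The minimum over the interval is -31/2, attained at u = -3.

-31/2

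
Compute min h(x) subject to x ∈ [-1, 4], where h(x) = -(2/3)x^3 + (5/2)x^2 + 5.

The derivative is -2x^2 + 5x, which vanishes at x = 0 and x = 5/2.
Candidates: h(-1) = 49/6, h(0) = 5, h(5/2) = 245/24, h(4) = 7/3.
So the minimum is h(4) = 7/3.

7/3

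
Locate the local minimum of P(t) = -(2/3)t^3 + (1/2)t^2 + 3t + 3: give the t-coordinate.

-1

Critical points: P'(t) = -2t^2 + t + 3 vanishes at t = -1, 3/2.
Second-derivative test with P''(t) = -4t + 1: P''(-1) = 5 > 0 ⇒ local minimum; P''(3/2) = -5 < 0 ⇒ local maximum.
So the local minimum value is P(-1) = 7/6.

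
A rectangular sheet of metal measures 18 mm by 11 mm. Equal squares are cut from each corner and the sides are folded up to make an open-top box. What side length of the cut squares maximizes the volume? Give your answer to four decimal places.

With cut size x, the volume is V(x) = x(18 − 2x)(11 − 2x) for 0 < x < 5.5.
V'(x) = 12x^2 − 116x + 198. Setting V'(x) = 0 gives x ≈ 2.2140 (the root in (0, 5.5)).
V''(x) = 24x − 116 is negative there, so this is the maximum; V ≈ 197.4781.

2.2140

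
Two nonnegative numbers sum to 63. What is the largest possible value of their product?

With x + y = 63, the product is P(x) = x(63 − x).
P'(x) = 63 − 2x = 0 gives x = 63/2; P'' = −2 < 0, so this is the maximum.
P = 63/2·63/2 = 3969/4.

3969/4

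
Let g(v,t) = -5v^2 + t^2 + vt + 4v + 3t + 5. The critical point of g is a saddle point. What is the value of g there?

64/21

∂g/∂v = -10v + t + 4 = 0 and ∂g/∂t = v + 2t + 3 = 0, so (v, t) = (5/21, -34/21).
The Hessian has g_{vv} = -10, g_{tt} = 2, g_{vt} = 1, giving D = -21 < 0, so the point is a saddle point.
g(5/21, -34/21) = 64/21.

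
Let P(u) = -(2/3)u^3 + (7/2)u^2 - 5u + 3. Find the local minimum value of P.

Critical points: P'(u) = -2u^2 + 7u - 5 vanishes at u = 1, 5/2.
Second-derivative test with P''(u) = -4u + 7: P''(1) = 3 > 0 ⇒ local minimum; P''(5/2) = -3 < 0 ⇒ local maximum.
Thus P has its local minimum at u = 1, with value 5/6.

5/6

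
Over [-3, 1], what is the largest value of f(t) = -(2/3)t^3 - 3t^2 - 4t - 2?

Differentiating, f'(t) = -2t^2 - 6t - 4; which vanishes at t = -2 and t = -1.
Evaluating at the critical points and endpoints: f(-3) = 1; f(-2) = -2/3; f(-1) = -1/3; f(1) = -29/3.
So the maximum is f(-3) = 1.

1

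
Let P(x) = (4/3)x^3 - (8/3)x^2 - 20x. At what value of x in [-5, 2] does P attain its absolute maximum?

P'(x) = 4x^2 - (16/3)x - 20, whose only zero in [-5, 2] is x = -5/3.
Evaluating at the critical points and endpoints: P(-5) = -400/3,  P(-5/3) = 1600/81,  P(2) = -40.
So the maximum is P(-5/3) = 1600/81.

-5/3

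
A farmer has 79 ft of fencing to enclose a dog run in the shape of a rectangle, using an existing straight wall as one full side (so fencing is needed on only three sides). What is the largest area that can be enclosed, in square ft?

Let the sides perpendicular to the wall have length x and the parallel side y, so 2x + y = 79 and the area is A = xy = x(79 − 2x).
A'(x) = 79 − 4x = 0 gives x = 79/4, and A''(x) = −4 < 0 confirms a maximum.
Then y = 79 − 2·79/4 = 79/2 and A = 6241/8.

6241/8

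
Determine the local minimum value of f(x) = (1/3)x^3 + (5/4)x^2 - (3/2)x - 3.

-163/48

f'(x) = x^2 + (5/2)x - 3/2. Setting f'(x) = 0 gives x ∈ {-3, 1/2}.
f''(x) = 2x + 5/2. f''(-3) = -7/2 < 0 ⇒ local maximum; f''(1/2) = 7/2 > 0 ⇒ local minimum.
Thus f has its local minimum at x = 1/2, with value -163/48.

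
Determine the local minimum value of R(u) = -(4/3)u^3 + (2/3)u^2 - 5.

-5

R'(u) = -4u^2 + (4/3)u = 0 at u = 0, 1/3.
Since R''(u) = -8u + 4/3, we get R''(0) = 4/3 > 0 ⇒ local minimum; R''(1/3) = -4/3 < 0 ⇒ local maximum.
The local minimum is R(0) = -5.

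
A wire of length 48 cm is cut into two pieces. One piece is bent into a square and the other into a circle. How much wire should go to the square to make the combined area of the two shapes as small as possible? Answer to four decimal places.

Let x be the length used for the square. Square side x/4; circle radius (48−x)/(2π).
A(x) = (x/4)² + π·((48−x)/(2π))² = x²/16 + (48−x)²/(4π) for 0 ≤ x ≤ 48. A'(x) = x/8 − (48−x)/(2π) = 0 gives x = 4·48/(π+4) ≈ 26.8848.
A'' = 1/8 + 1/(2π) > 0, so this gives the minimum combined area; x ≈ 26.8848 cm to the square.

26.8848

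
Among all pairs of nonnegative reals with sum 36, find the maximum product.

With x + y = 36, the product is P(x) = x(36 − x).
P'(x) = 36 − 2x = 0 gives x = 18; P'' = −2 < 0, so this is the maximum.
P = 18·18 = 324.

324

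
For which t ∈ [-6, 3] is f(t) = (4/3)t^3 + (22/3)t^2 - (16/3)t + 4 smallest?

f'(t) = 4t^2 + (44/3)t - 16/3, which vanishes at t = -4 and t = 1/3.
Candidates: f(-6) = 12, f(-4) = 172/3, f(1/3) = 250/81, f(3) = 90.
The minimum over the interval is 250/81, attained at t = 1/3.

1/3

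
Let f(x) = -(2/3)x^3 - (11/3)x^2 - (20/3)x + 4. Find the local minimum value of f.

8

Critical points: f'(x) = -2x^2 - (22/3)x - 20/3 vanishes at x = -2, -5/3.
f''(x) = -4x - 22/3. f''(-2) = 2/3 > 0 ⇒ local minimum; f''(-5/3) = -2/3 < 0 ⇒ local maximum.
Thus f has its local minimum at x = -2, with value 8.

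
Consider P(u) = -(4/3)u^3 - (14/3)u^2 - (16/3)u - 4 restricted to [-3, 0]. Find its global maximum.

P'(u) = -4u^2 - (28/3)u - 16/3, which vanishes at u = -4/3 and u = -1.
Compare values at every candidate in [-3, 0]: P(-3) = 6; P(-4/3) = -164/81; P(-1) = -2; P(0) = -4.
Hence the absolute maximum is 6 at u = -3.

6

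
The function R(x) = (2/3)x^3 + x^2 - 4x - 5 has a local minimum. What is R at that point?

-22/3

R'(x) = 2x^2 + 2x - 4 = 0 at x = -2, 1.
R''(x) = 4x + 2. R''(-2) = -6 < 0 ⇒ local maximum; R''(1) = 6 > 0 ⇒ local minimum.
Thus R has its local minimum at x = 1, with value -22/3.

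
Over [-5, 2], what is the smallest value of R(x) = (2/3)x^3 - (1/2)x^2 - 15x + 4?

The derivative is 2x^2 - x - 15, whose only zero in [-5, 2] is x = -5/2.
Compare values at every candidate in [-5, 2]: R(-5) = -101/6; R(-5/2) = 671/24; R(2) = -68/3.
The minimum over the interval is -68/3, attained at x = 2.

-68/3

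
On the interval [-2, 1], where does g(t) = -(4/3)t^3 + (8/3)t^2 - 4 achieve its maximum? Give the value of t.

-2

The derivative is -4t^2 + (16/3)t, whose only zero in [-2, 1] is t = 0.
Evaluating at the critical points and endpoints: g(-2) = 52/3; g(0) = -4; g(1) = -8/3.
So the maximum is g(-2) = 52/3.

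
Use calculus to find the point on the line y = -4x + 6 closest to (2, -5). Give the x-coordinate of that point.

46/17

Minimize D(x)^2 = (x - 2)^2 + (-4x + 11)^2.
d/dx[D^2] = 2(x - 2) + 2·(-4)·(-4x + 11) = 0 ⇒ x = 46/17.
Then y = -82/17 and the distance is √(9/17) ≈ 0.7276.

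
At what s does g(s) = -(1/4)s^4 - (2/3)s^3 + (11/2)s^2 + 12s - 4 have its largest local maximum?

g'(s) = -s^3 - 2s^2 + 11s + 12. Setting g'(s) = 0 gives s ∈ {-4, -1, 3}.
g''(s) = -3s^2 - 4s + 11. g''(-4) = -21 < 0 ⇒ local maximum; g''(-1) = 12 > 0 ⇒ local minimum; g''(3) = -28 < 0 ⇒ local maximum.
So the largest local maximum value is g(3) = 173/4.

3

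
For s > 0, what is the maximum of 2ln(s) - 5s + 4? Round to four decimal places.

0.1674

g'(s) = 2/s − 5 = 0 gives s = 2/5.
g''(s) = -2/s², which is negative for s > 0, so this is a local maximum.
g(2/5) = 2·ln(2/5) - 2 + 4 ≈ 0.1674.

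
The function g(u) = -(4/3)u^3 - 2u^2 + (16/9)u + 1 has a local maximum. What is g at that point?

g'(u) = -4u^2 - 4u + 16/9. Setting g'(u) = 0 gives u ∈ {-4/3, 1/3}.
g''(u) = -8u - 4. g''(-4/3) = 20/3 > 0 ⇒ local minimum; g''(1/3) = -20/3 < 0 ⇒ local maximum.
The local maximum is g(1/3) = 107/81.

107/81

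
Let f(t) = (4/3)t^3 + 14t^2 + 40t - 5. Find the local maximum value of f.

-65/3

f'(t) = 4t^2 + 28t + 40 = 0 at t = -5, -2.
f''(t) = 8t + 28. f''(-5) = -12 < 0 ⇒ local maximum; f''(-2) = 12 > 0 ⇒ local minimum.
Thus f has its local maximum at t = -5, with value -65/3.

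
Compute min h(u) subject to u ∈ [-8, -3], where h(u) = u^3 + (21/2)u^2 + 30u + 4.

-76

h'(u) = 3u^2 + 21u + 30, whose only zero in [-8, -3] is u = -5.
Candidates: h(-8) = -76, h(-5) = -17/2, h(-3) = -37/2.
The minimum over the interval is -76, attained at u = -8.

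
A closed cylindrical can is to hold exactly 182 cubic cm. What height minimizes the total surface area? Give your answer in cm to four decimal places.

6.1422

With radius r and height h, πr²h = 182 so h = 182/(πr²), and S(r) = 2πr² + 2πrh = 2πr² + 2·182/r.
S'(r) = 4πr − 2·182/r² = 0 ⇒ r³ = 182/(2π), so r ≈ 3.0711 and h = 2r ≈ 6.1422.
S''(r) = 4π + 4·182/r³ > 0, so this is the minimum; S ≈ 177.7851.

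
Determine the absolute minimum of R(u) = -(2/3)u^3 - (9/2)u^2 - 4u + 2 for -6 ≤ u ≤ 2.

-88/3

R'(u) = -2u^2 - 9u - 4, which vanishes at u = -4 and u = -1/2.
Evaluating at the critical points and endpoints: R(-6) = 8, R(-4) = -34/3, R(-1/2) = 71/24, R(2) = -88/3.
Hence the absolute minimum is -88/3 at u = 2.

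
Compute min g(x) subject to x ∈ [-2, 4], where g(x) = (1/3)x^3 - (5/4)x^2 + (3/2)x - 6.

The derivative is x^2 - (5/2)x + 3/2, which vanishes at x = 1 and x = 3/2.
Evaluating at the critical points and endpoints: g(-2) = -50/3; g(1) = -65/12; g(3/2) = -87/16; g(4) = 4/3.
Hence the absolute minimum is -50/3 at x = -2.

-50/3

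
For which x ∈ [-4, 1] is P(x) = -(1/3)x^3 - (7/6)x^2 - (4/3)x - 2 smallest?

The derivative is -x^2 - (7/3)x - 4/3, which vanishes at x = -4/3 and x = -1.
Evaluating at the critical points and endpoints: P(-4) = 6, P(-4/3) = -122/81, P(-1) = -3/2, P(1) = -29/6.
So the minimum is P(1) = -29/6.

1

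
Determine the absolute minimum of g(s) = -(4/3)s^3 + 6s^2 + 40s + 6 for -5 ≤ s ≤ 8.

-118/3

The derivative is -4s^2 + 12s + 40, which vanishes at s = -2 and s = 5.
Candidates: g(-5) = 368/3; g(-2) = -118/3; g(5) = 568/3; g(8) = 82/3.
Hence the absolute minimum is -118/3 at s = -2.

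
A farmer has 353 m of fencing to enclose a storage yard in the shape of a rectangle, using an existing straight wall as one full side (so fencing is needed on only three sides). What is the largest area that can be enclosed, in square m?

Let the sides perpendicular to the wall have length x and the parallel side y, so 2x + y = 353 and the area is A = xy = x(353 − 2x).
A'(x) = 353 − 4x = 0 gives x = 353/4, and A''(x) = −4 < 0 confirms a maximum.
Then y = 353 − 2·353/4 = 353/2 and A = 124609/8.

124609/8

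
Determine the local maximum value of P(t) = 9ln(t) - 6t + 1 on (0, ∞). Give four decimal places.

-4.3508

P'(t) = 9/t − 6 = 0 gives t = 3/2.
P''(t) = -9/t², which is negative for t > 0, so this is a local maximum.
P(3/2) = 9·ln(3/2) - 9 + 1 ≈ -4.3508.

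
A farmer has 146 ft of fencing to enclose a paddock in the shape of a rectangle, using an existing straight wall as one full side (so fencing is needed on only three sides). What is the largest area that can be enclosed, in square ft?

5329/2

Let the sides perpendicular to the wall have length x and the parallel side y, so 2x + y = 146 and the area is A = xy = x(146 − 2x).
A'(x) = 146 − 4x = 0 gives x = 73/2, and A''(x) = −4 < 0 confirms a maximum.
Then y = 146 − 2·73/2 = 73 and A = 5329/2.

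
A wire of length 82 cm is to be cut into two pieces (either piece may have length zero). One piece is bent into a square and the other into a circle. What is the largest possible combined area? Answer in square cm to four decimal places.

Let x be the length used for the square. Square side x/4; circle radius (82−x)/(2π).
A(x) = (x/4)² + π·((82−x)/(2π))² = x²/16 + (82−x)²/(4π) for 0 ≤ x ≤ 82. A'(x) = x/8 − (82−x)/(2π) = 0 gives x = 4·82/(π+4) ≈ 45.9281.
A'' > 0, so the interior critical point is a minimum; the maximum is at an endpoint. A(0) = 535.0789 and A(82) = 420.2500, so the largest area is 535.0789.

535.0789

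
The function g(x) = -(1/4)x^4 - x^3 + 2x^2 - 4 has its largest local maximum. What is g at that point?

28

g'(x) = -x^3 - 3x^2 + 4x. Setting g'(x) = 0 gives x ∈ {-4, 0, 1}.
Since g''(x) = -3x^2 - 6x + 4, we get g''(-4) = -20 < 0 ⇒ local maximum; g''(0) = 4 > 0 ⇒ local minimum; g''(1) = -5 < 0 ⇒ local maximum.
The largest local maximum is g(-4) = 28.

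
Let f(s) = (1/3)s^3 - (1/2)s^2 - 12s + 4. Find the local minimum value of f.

-92/3

f'(s) = s^2 - s - 12. Setting f'(s) = 0 gives s ∈ {-3, 4}.
Second-derivative test with f''(s) = 2s - 1: f''(-3) = -7 < 0 ⇒ local maximum; f''(4) = 7 > 0 ⇒ local minimum.
Thus f has its local minimum at s = 4, with value -92/3.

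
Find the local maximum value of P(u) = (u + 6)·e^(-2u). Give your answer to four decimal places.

P'(u) = 1·e^(-2u) + (u + 6)·(-2)·e^(-2u) = (-2u - 11)·e^(-2u). Since e^(-2u) > 0, the only critical point is u = -11/2.
P''(-11/2) has the same sign as -2 < 0, so this is a local maximum.
P(-11/2) = (1/2)·e^(11) ≈ 29937.0709.

29937.0709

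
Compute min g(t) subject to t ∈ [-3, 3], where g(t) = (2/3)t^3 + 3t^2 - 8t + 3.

-4/3

g'(t) = 2t^2 + 6t - 8, whose only zero in [-3, 3] is t = 1.
Candidates: g(-3) = 36,  g(1) = -4/3,  g(3) = 24.
Hence the absolute minimum is -4/3 at t = 1.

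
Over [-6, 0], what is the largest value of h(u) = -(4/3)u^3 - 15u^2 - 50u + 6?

697/12

Differentiating, h'(u) = -4u^2 - 30u - 50; which vanishes at u = -5 and u = -5/2.
Candidates: h(-6) = 54; h(-5) = 143/3; h(-5/2) = 697/12; h(0) = 6.
So the maximum is h(-5/2) = 697/12.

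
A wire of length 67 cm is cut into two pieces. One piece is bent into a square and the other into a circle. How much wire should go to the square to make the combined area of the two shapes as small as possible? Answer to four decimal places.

37.5266

Let x be the length used for the square. Square side x/4; circle radius (67−x)/(2π).
A(x) = (x/4)² + π·((67−x)/(2π))² = x²/16 + (67−x)²/(4π) for 0 ≤ x ≤ 67. A'(x) = x/8 − (67−x)/(2π) = 0 gives x = 4·67/(π+4) ≈ 37.5266.
A'' = 1/8 + 1/(2π) > 0, so this gives the minimum combined area; x ≈ 37.5266 cm to the square.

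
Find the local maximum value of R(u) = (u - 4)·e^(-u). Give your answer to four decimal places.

Differentiating with the product rule gives R'(u) = (-u + 5)·e^(-u). Since e^(-u) > 0, the only critical point is u = 5.
R''(5) has the same sign as -1 < 0, so this is a local maximum.
R(5) = (1)·e^(-5) ≈ 0.0067.

0.0067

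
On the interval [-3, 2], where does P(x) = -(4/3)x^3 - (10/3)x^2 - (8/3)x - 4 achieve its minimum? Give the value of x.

Differentiating, P'(x) = -4x^2 - (20/3)x - 8/3; which vanishes at x = -1 and x = -2/3.
Evaluating at the critical points and endpoints: P(-3) = 10; P(-1) = -10/3; P(-2/3) = -268/81; P(2) = -100/3.
The minimum over the interval is -100/3, attained at x = 2.

2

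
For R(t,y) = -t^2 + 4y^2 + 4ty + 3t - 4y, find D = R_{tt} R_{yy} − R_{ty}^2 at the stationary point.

-32

∂R/∂t = -2t + 4y + 3 = 0 and ∂R/∂y = 4t + 8y - 4 = 0, so (t, y) = (5/4, -1/8).
The Hessian has R_{tt} = -2, R_{yy} = 8, R_{ty} = 4, giving D = -32 < 0, so the point is a saddle point.
D = (-2)·(8) − (4)^2 = -32.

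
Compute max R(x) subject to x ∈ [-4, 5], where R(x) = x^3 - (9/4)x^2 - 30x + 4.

Differentiating, R'(x) = 3x^2 - (9/2)x - 30; which vanishes at x = -5/2 and x = 4.
Evaluating at the critical points and endpoints: R(-4) = 24; R(-5/2) = 789/16; R(4) = -88; R(5) = -309/4.
Hence the absolute maximum is 789/16 at x = -5/2.

789/16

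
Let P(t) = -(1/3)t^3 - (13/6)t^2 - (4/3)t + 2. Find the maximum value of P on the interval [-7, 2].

39/2

Differentiating, P'(t) = -t^2 - (13/3)t - 4/3; which vanishes at t = -4 and t = -1/3.
Evaluating at the critical points and endpoints: P(-7) = 39/2,  P(-4) = -6,  P(-1/3) = 359/162,  P(2) = -12.
So the maximum is P(-7) = 39/2.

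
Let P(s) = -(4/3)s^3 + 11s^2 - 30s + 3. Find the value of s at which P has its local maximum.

3

P'(s) = -4s^2 + 22s - 30. Setting P'(s) = 0 gives s ∈ {5/2, 3}.
Second-derivative test with P''(s) = -8s + 22: P''(5/2) = 2 > 0 ⇒ local minimum; P''(3) = -2 < 0 ⇒ local maximum.
The local maximum is P(3) = -24.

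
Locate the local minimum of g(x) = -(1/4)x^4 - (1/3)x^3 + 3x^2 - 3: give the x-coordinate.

0

Critical points: g'(x) = -x^3 - x^2 + 6x vanishes at x = -3, 0, 2.
g''(x) = -3x^2 - 2x + 6. g''(-3) = -15 < 0 ⇒ local maximum; g''(0) = 6 > 0 ⇒ local minimum; g''(2) = -10 < 0 ⇒ local maximum.
The local minimum is g(0) = -3.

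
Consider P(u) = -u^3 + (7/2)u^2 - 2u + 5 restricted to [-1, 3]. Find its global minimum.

7/2

The derivative is -3u^2 + 7u - 2, which vanishes at u = 1/3 and u = 2.
Evaluating at the critical points and endpoints: P(-1) = 23/2; P(1/3) = 253/54; P(2) = 7; P(3) = 7/2.
Hence the absolute minimum is 7/2 at u = 3.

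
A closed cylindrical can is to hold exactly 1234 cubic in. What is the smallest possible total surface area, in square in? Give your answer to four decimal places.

With radius r and height h, πr²h = 1234 so h = 1234/(πr²), and S(r) = 2πr² + 2πrh = 2πr² + 2·1234/r.
S'(r) = 4πr − 2·1234/r² = 0 ⇒ r³ = 1234/(2π), so r ≈ 5.8127 and h = 2r ≈ 11.6254.
S''(r) = 4π + 4·1234/r³ > 0, so this is the minimum; S ≈ 636.8805.

636.8805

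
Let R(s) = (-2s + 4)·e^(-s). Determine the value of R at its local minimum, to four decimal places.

Differentiating with the product rule gives R'(s) = (2s - 6)·e^(-s). Since e^(-s) > 0, the only critical point is s = 3.
R''(3) has the same sign as 2 > 0, so this is a local minimum.
R(3) = (-2)·e^(-3) ≈ -0.0996.

-0.0996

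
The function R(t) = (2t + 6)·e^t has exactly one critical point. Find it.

R'(t) = 2·e^t + (2t + 6)·1·e^t = (2t + 8)·e^t. Since e^t > 0, the only critical point is t = -4.
R''(-4) has the same sign as 2 > 0, so this is a local minimum.
R(-4) = (-2)·e^(-4) ≈ -0.0366.

-4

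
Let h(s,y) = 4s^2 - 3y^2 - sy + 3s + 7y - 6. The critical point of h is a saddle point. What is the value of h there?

-104/49

∂h/∂s = 8s - y + 3 = 0 and ∂h/∂y = -s - 6y + 7 = 0, so (s, y) = (-11/49, 59/49).
The Hessian has h_{ss} = 8, h_{yy} = -6, h_{sy} = -1, giving D = -49 < 0, so the point is a saddle point.
h(-11/49, 59/49) = -104/49.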